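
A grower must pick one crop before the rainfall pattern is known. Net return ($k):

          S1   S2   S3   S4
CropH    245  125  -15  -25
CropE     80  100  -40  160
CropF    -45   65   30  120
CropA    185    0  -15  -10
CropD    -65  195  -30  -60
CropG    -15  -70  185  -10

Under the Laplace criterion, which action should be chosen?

Row averages: CropH=82.5, CropE=75, CropF=42.5, CropA=40, CropD=10, CropG=22.5
Highest average = 82.5 → CropH.

CropH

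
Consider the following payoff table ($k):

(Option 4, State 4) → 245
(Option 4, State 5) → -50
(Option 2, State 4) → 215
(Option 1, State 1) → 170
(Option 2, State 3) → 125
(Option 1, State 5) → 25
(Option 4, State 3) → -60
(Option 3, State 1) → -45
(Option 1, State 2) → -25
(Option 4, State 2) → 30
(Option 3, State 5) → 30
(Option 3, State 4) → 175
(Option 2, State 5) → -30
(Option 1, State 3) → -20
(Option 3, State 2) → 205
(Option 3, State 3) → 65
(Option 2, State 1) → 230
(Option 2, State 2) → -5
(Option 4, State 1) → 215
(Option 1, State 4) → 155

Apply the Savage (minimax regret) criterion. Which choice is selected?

Option 4

Column bests: State 1=230, State 2=205, State 3=125, State 4=245, State 5=30.
Option 1 regrets: 60, 230, 145, 90, 5 → max 230
Option 2 regrets: 0, 210, 0, 30, 60 → max 210
Option 3 regrets: 275, 0, 60, 70, 0 → max 275
Option 4 regrets: 15, 175, 185, 0, 80 → max 185
Smallest max regret = 185 → Option 4.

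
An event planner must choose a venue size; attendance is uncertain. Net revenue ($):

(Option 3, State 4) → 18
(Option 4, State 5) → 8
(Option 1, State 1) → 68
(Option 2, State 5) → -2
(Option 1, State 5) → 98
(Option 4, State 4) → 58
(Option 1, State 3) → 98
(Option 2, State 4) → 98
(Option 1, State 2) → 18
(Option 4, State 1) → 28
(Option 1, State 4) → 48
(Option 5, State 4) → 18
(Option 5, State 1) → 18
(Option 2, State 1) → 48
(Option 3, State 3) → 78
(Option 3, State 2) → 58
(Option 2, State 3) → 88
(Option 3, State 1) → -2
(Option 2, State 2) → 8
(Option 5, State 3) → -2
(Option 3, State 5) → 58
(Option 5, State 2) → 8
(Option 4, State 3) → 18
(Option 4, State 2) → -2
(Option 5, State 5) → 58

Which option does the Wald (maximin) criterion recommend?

Row minima: Option 1=18, Option 2=-2, Option 3=-2, Option 4=-2, Option 5=-2
Best worst-case = 18 → Option 1.

Option 1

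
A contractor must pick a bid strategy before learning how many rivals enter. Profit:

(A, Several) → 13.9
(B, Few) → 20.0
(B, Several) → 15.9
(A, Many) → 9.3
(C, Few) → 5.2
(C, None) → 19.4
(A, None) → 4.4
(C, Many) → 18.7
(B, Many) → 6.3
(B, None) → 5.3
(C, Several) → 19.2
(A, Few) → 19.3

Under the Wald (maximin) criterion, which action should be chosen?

Row minima: A=4.4, B=5.3, C=5.2
Best worst-case = 5.3 → B.

B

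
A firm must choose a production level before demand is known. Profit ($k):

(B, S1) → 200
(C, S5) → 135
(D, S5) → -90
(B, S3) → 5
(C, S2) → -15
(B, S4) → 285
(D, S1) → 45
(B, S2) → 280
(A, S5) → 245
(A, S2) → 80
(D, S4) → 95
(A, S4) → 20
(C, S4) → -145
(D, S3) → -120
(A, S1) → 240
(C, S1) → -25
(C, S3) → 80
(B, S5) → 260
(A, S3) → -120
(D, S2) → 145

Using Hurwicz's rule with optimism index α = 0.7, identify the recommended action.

B

A: 0.7·245 + 0.3·(-120) = 135.5
B: 0.7·285 + 0.3·5 = 201
C: 0.7·135 + 0.3·(-145) = 51
D: 0.7·145 + 0.3·(-120) = 65.5
Highest Hurwicz score = 201 → B.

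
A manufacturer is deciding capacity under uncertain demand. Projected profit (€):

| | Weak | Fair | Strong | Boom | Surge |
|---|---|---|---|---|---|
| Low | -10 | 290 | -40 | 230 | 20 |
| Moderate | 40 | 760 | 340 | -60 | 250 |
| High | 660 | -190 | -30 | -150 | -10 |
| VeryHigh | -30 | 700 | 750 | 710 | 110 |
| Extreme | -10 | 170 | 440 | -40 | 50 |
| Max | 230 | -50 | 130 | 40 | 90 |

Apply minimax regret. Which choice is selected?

VeryHigh

Column bests: Weak=660, Fair=760, Strong=750, Boom=710, Surge=250.
Low regrets: 670, 470, 790, 480, 230 → max 790
Moderate regrets: 620, 0, 410, 770, 0 → max 770
High regrets: 0, 950, 780, 860, 260 → max 950
VeryHigh regrets: 690, 60, 0, 0, 140 → max 690
Extreme regrets: 670, 590, 310, 750, 200 → max 750
Max regrets: 430, 810, 620, 670, 160 → max 810
Smallest max regret = 690 → VeryHigh.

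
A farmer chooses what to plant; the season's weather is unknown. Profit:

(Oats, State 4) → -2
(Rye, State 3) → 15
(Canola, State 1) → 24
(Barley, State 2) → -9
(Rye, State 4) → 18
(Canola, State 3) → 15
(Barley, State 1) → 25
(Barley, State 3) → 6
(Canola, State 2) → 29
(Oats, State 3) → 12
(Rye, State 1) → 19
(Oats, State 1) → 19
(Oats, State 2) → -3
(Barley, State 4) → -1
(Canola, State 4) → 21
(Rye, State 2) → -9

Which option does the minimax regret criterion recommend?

Canola

Column bests: State 1=25, State 2=29, State 3=15, State 4=21.
Canola regrets: 1, 0, 0, 0 → max 1
Barley regrets: 0, 38, 9, 22 → max 38
Rye regrets: 6, 38, 0, 3 → max 38
Oats regrets: 6, 32, 3, 23 → max 32
Smallest max regret = 1 → Canola.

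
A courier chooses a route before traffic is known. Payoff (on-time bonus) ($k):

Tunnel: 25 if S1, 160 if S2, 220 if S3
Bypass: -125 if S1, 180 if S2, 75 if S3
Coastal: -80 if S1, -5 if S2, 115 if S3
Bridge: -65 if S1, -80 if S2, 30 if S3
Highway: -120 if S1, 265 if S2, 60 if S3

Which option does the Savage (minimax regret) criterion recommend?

Column bests: S1=25, S2=265, S3=220.
Tunnel regrets: 0, 105, 0 → max 105
Bypass regrets: 150, 85, 145 → max 150
Coastal regrets: 105, 270, 105 → max 270
Bridge regrets: 90, 345, 190 → max 345
Highway regrets: 145, 0, 160 → max 160
Smallest max regret = 105 → Tunnel.

Tunnel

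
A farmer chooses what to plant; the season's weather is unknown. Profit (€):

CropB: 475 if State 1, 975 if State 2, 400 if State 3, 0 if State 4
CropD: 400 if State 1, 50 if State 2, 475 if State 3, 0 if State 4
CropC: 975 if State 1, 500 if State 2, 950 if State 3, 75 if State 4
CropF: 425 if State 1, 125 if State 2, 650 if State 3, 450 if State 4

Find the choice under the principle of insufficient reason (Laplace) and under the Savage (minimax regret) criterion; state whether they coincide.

laplace → CropC; minimax regret → CropC (agree)

Row averages: CropB=462.5, CropD=231.25, CropC=625, CropF=412.5
Highest average = 625 → CropC.
Column bests: State 1=975, State 2=975, State 3=950, State 4=450.
CropB regrets: 500, 0, 550, 450 → max 550
CropD regrets: 575, 925, 475, 450 → max 925
CropC regrets: 0, 475, 0, 375 → max 475
CropF regrets: 550, 850, 300, 0 → max 850
Smallest max regret = 475 → CropC.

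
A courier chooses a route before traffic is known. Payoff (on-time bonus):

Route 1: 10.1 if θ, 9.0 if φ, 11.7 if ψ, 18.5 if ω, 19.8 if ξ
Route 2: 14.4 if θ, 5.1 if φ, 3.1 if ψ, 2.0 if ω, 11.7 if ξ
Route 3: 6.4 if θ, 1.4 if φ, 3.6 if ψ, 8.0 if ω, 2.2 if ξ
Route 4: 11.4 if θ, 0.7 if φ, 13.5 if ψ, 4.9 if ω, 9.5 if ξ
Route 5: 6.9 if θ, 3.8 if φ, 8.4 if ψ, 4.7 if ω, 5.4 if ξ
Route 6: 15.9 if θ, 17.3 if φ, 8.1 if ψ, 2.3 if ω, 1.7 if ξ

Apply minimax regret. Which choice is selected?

Column bests: θ=15.9, φ=17.3, ψ=13.5, ω=18.5, ξ=19.8.
Route 1 regrets: 5.8, 8.3, 1.8, 0.0, 0.0 → max 8.3
Route 2 regrets: 1.5, 12.2, 10.4, 16.5, 8.1 → max 16.5
Route 3 regrets: 9.5, 15.9, 9.9, 10.5, 17.6 → max 17.6
Route 4 regrets: 4.5, 16.6, 0.0, 13.6, 10.3 → max 16.6
Route 5 regrets: 9.0, 13.5, 5.1, 13.8, 14.4 → max 14.4
Route 6 regrets: 0.0, 0.0, 5.4, 16.2, 18.1 → max 18.1
Smallest max regret = 8.3 → Route 1.

Route 1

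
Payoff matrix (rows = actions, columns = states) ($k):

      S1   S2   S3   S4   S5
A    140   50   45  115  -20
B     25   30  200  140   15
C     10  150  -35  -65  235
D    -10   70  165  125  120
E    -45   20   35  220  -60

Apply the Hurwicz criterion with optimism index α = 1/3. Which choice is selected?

B

A: 1/3·140 + 2/3·(-20) = 100/3
B: 1/3·200 + 2/3·15 = 230/3
C: 1/3·235 + 2/3·(-65) = 35
D: 1/3·165 + 2/3·(-10) = 145/3
E: 1/3·220 + 2/3·(-60) = 100/3
Highest Hurwicz score = 230/3 → B.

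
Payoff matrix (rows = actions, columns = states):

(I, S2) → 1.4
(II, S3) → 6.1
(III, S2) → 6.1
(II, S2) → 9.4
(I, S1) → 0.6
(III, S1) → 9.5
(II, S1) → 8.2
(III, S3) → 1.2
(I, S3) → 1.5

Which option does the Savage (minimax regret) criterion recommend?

Column bests: S1=9.5, S2=9.4, S3=6.1.
I regrets: 8.9, 8.0, 4.6 → max 8.9
II regrets: 1.3, 0.0, 0.0 → max 1.3
III regrets: 0.0, 3.3, 4.9 → max 4.9
Smallest max regret = 1.3 → II.

II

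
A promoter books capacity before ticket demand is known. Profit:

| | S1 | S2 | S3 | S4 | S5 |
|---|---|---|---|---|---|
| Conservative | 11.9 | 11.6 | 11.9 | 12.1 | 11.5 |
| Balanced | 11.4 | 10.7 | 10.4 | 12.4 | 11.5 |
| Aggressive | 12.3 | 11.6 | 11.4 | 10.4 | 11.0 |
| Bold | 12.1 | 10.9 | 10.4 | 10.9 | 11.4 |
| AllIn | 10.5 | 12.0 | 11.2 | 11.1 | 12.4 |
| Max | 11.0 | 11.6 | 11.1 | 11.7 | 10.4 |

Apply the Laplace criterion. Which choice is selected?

Conservative

Row averages: Conservative=11.8, Balanced=11.28, Aggressive=11.34, Bold=11.14, AllIn=11.44, Max=11.16
Highest average = 11.8 → Conservative.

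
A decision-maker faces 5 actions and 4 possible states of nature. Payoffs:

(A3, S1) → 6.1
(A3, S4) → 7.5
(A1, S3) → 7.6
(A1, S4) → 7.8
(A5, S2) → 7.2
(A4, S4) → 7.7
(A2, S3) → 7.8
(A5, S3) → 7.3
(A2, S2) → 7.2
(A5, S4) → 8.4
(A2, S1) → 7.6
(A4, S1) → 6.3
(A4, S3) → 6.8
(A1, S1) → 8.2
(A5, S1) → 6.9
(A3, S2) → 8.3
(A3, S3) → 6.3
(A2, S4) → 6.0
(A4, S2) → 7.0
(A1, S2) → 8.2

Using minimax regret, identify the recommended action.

A1

Column bests: S1=8.2, S2=8.3, S3=7.8, S4=8.4.
A1 regrets: 0.0, 0.1, 0.2, 0.6 → max 0.6
A2 regrets: 0.6, 1.1, 0.0, 2.4 → max 2.4
A3 regrets: 2.1, 0.0, 1.5, 0.9 → max 2.1
A4 regrets: 1.9, 1.3, 1.0, 0.7 → max 1.9
A5 regrets: 1.3, 1.1, 0.5, 0.0 → max 1.3
Smallest max regret = 0.6 → A1.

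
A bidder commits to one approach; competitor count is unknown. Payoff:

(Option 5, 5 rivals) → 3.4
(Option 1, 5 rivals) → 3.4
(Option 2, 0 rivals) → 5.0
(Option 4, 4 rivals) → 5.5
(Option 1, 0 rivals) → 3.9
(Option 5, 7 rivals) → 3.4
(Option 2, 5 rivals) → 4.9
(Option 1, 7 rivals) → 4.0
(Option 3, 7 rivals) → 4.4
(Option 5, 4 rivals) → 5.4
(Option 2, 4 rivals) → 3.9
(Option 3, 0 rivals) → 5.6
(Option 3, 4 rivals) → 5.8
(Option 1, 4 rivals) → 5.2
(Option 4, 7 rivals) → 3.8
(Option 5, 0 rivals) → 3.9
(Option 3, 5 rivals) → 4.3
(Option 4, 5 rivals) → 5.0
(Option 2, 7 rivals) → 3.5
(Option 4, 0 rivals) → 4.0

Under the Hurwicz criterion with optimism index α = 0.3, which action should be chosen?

Option 3

Option 1: 0.3·5.2 + 0.7·3.4 = 3.94
Option 2: 0.3·5.0 + 0.7·3.5 = 3.95
Option 3: 0.3·5.8 + 0.7·4.3 = 4.75
Option 4: 0.3·5.5 + 0.7·3.8 = 4.31
Option 5: 0.3·5.4 + 0.7·3.4 = 4
Highest Hurwicz score = 4.75 → Option 3.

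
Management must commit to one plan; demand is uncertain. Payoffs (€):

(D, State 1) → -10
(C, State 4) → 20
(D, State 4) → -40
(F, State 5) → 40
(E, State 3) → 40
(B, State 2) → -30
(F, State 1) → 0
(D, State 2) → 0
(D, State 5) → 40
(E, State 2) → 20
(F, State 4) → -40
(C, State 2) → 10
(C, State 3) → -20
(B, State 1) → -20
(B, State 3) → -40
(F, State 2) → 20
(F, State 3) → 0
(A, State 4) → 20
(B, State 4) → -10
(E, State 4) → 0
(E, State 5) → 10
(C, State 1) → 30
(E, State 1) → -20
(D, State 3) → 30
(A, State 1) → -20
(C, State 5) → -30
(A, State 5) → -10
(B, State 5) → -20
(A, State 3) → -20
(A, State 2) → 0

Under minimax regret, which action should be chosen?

E

Column bests: State 1=30, State 2=20, State 3=40, State 4=20, State 5=40.
A regrets: 50, 20, 60, 0, 50 → max 60
B regrets: 50, 50, 80, 30, 60 → max 80
C regrets: 0, 10, 60, 0, 70 → max 70
D regrets: 40, 20, 10, 60, 0 → max 60
E regrets: 50, 0, 0, 20, 30 → max 50
F regrets: 30, 0, 40, 60, 0 → max 60
Smallest max regret = 50 → E.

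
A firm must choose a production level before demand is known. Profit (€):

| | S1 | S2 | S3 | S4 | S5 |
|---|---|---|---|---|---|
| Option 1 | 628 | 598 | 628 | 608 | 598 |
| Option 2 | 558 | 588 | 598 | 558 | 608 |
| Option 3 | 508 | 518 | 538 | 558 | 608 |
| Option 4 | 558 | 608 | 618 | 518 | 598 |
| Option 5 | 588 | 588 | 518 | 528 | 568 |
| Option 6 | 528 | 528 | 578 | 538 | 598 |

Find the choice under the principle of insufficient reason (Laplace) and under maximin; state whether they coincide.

laplace → Option 1; maximin → Option 1 (agree)

Row averages: Option 1=612, Option 2=582, Option 3=546, Option 4=580, Option 5=558, Option 6=554
Highest average = 612 → Option 1.
Row minima: Option 1=598, Option 2=558, Option 3=508, Option 4=518, Option 5=518, Option 6=528
Best worst-case = 598 → Option 1.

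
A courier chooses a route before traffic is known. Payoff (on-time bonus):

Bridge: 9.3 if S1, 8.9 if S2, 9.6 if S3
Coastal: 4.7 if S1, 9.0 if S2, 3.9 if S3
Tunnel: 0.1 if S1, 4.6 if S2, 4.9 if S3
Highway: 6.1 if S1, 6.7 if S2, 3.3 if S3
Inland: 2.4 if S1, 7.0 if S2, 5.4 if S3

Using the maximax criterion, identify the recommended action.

Row maxima: Bridge=9.6, Coastal=9.0, Tunnel=4.9, Highway=6.7, Inland=7.0
Best best-case = 9.6 → Bridge.

Bridge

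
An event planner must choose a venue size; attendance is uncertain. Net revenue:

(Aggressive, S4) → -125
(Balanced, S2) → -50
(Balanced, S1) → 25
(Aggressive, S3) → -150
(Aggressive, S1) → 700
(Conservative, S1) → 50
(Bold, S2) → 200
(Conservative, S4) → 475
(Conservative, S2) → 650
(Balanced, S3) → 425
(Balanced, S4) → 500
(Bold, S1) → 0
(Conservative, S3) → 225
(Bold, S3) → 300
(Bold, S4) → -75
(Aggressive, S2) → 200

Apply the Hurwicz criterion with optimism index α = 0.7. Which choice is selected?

Conservative: 0.7·650 + 0.3·50 = 470
Balanced: 0.7·500 + 0.3·(-50) = 335
Aggressive: 0.7·700 + 0.3·(-150) = 445
Bold: 0.7·300 + 0.3·(-75) = 187.5
Highest Hurwicz score = 470 → Conservative.

Conservative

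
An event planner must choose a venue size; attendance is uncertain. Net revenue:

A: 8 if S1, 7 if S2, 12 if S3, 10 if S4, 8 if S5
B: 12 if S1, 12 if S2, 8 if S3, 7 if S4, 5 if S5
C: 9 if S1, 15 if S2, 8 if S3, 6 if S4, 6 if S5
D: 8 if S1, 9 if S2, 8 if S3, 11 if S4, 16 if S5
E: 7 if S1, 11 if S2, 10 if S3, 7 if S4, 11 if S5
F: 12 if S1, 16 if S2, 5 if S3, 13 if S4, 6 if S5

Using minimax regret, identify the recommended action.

Column bests: S1=12, S2=16, S3=12, S4=13, S5=16.
A regrets: 4, 9, 0, 3, 8 → max 9
B regrets: 0, 4, 4, 6, 11 → max 11
C regrets: 3, 1, 4, 7, 10 → max 10
D regrets: 4, 7, 4, 2, 0 → max 7
E regrets: 5, 5, 2, 6, 5 → max 6
F regrets: 0, 0, 7, 0, 10 → max 10
Smallest max regret = 6 → E.

E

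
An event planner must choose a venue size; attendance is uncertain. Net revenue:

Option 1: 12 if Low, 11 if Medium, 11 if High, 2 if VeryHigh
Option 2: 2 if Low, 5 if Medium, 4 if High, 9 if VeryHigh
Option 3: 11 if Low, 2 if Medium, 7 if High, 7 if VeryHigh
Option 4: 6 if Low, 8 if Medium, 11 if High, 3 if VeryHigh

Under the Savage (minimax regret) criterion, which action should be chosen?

Column bests: Low=12, Medium=11, High=11, VeryHigh=9.
Option 1 regrets: 0, 0, 0, 7 → max 7
Option 2 regrets: 10, 6, 7, 0 → max 10
Option 3 regrets: 1, 9, 4, 2 → max 9
Option 4 regrets: 6, 3, 0, 6 → max 6
Smallest max regret = 6 → Option 4.

Option 4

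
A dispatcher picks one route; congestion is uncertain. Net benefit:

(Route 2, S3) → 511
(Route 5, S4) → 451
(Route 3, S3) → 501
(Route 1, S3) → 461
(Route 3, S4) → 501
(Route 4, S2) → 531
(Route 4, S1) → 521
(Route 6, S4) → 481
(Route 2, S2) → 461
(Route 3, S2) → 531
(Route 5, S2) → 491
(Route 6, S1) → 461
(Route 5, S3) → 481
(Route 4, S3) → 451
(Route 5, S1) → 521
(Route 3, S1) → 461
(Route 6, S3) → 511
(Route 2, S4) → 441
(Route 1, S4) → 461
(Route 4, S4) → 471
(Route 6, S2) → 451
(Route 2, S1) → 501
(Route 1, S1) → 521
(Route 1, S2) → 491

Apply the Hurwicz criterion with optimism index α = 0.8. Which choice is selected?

Route 3

Route 1: 0.8·521 + 0.2·461 = 509
Route 2: 0.8·511 + 0.2·441 = 497
Route 3: 0.8·531 + 0.2·461 = 517
Route 4: 0.8·531 + 0.2·451 = 515
Route 5: 0.8·521 + 0.2·451 = 507
Route 6: 0.8·511 + 0.2·451 = 499
Highest Hurwicz score = 517 → Route 3.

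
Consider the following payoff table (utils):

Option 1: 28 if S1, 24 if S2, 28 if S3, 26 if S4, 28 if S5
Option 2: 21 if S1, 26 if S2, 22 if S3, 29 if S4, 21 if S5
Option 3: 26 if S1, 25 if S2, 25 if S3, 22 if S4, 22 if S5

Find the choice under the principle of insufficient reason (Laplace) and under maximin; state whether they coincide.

laplace → Option 1; maximin → Option 1 (agree)

Row averages: Option 1=26.8, Option 2=23.8, Option 3=24
Highest average = 26.8 → Option 1.
Row minima: Option 1=24, Option 2=21, Option 3=22
Best worst-case = 24 → Option 1.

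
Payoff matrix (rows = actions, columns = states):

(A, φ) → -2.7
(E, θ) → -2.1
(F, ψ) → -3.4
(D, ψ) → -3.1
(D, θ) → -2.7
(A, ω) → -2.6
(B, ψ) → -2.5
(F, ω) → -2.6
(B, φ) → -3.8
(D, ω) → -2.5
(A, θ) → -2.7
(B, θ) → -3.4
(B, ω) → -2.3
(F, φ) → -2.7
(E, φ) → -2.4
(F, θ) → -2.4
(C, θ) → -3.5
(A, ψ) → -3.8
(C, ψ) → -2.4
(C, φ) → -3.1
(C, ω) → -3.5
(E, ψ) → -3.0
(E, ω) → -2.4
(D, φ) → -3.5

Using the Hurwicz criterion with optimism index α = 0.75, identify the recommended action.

E

A: 0.75·(-2.6) + 0.25·(-3.8) = -2.9
B: 0.75·(-2.3) + 0.25·(-3.8) = -2.675
C: 0.75·(-2.4) + 0.25·(-3.5) = -2.675
D: 0.75·(-2.5) + 0.25·(-3.5) = -2.75
E: 0.75·(-2.1) + 0.25·(-3.0) = -2.325
F: 0.75·(-2.4) + 0.25·(-3.4) = -2.65
Highest Hurwicz score = -2.325 → E.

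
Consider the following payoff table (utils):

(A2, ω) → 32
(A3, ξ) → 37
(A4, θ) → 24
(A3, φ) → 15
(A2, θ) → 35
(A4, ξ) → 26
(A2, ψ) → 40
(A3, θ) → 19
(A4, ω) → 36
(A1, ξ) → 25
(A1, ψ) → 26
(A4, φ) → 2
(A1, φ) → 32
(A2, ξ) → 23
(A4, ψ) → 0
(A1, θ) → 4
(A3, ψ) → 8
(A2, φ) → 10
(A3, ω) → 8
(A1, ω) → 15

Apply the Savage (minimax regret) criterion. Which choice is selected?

A2

Column bests: θ=35, φ=32, ψ=40, ω=36, ξ=37.
A1 regrets: 31, 0, 14, 21, 12 → max 31
A2 regrets: 0, 22, 0, 4, 14 → max 22
A3 regrets: 16, 17, 32, 28, 0 → max 32
A4 regrets: 11, 30, 40, 0, 11 → max 40
Smallest max regret = 22 → A2.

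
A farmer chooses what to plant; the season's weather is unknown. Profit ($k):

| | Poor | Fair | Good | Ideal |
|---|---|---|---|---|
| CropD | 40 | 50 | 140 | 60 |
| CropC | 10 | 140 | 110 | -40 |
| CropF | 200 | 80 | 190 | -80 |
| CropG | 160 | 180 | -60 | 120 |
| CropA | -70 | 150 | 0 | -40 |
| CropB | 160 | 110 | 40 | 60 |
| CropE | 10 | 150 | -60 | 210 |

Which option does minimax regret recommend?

CropB

Column bests: Poor=200, Fair=180, Good=190, Ideal=210.
CropD regrets: 160, 130, 50, 150 → max 160
CropC regrets: 190, 40, 80, 250 → max 250
CropF regrets: 0, 100, 0, 290 → max 290
CropG regrets: 40, 0, 250, 90 → max 250
CropA regrets: 270, 30, 190, 250 → max 270
CropB regrets: 40, 70, 150, 150 → max 150
CropE regrets: 190, 30, 250, 0 → max 250
Smallest max regret = 150 → CropB.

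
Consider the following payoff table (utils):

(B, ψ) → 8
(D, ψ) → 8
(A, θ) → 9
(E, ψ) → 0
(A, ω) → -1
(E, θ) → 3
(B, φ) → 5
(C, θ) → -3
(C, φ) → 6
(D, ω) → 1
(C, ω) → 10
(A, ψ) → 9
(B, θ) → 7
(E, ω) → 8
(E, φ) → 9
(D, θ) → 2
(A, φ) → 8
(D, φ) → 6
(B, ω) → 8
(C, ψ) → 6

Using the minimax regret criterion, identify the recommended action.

B

Column bests: θ=9, φ=9, ψ=9, ω=10.
A regrets: 0, 1, 0, 11 → max 11
B regrets: 2, 4, 1, 2 → max 4
C regrets: 12, 3, 3, 0 → max 12
D regrets: 7, 3, 1, 9 → max 9
E regrets: 6, 0, 9, 2 → max 9
Smallest max regret = 4 → B.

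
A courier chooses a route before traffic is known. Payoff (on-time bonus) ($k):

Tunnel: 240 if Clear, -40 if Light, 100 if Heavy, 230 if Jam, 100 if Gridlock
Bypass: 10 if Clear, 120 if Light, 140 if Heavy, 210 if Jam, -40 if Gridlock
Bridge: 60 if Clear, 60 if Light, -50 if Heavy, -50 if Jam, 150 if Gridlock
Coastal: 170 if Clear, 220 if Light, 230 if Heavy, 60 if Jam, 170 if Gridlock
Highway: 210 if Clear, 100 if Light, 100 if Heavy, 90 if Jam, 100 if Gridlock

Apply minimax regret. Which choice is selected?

Column bests: Clear=240, Light=220, Heavy=230, Jam=230, Gridlock=170.
Tunnel regrets: 0, 260, 130, 0, 70 → max 260
Bypass regrets: 230, 100, 90, 20, 210 → max 230
Bridge regrets: 180, 160, 280, 280, 20 → max 280
Coastal regrets: 70, 0, 0, 170, 0 → max 170
Highway regrets: 30, 120, 130, 140, 70 → max 140
Smallest max regret = 140 → Highway.

Highway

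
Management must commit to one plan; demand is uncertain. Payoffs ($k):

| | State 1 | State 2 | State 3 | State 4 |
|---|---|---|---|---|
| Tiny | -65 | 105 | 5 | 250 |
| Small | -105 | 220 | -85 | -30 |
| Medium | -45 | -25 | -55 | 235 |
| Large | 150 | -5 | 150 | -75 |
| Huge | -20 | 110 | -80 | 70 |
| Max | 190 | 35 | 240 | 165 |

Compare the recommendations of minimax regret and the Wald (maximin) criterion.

minimax regret → Max; maximin → Max (agree)

Column bests: State 1=190, State 2=220, State 3=240, State 4=250.
Tiny regrets: 255, 115, 235, 0 → max 255
Small regrets: 295, 0, 325, 280 → max 325
Medium regrets: 235, 245, 295, 15 → max 295
Large regrets: 40, 225, 90, 325 → max 325
Huge regrets: 210, 110, 320, 180 → max 320
Max regrets: 0, 185, 0, 85 → max 185
Smallest max regret = 185 → Max.
Row minima: Tiny=-65, Small=-105, Medium=-55, Large=-75, Huge=-80, Max=35
Best worst-case = 35 → Max.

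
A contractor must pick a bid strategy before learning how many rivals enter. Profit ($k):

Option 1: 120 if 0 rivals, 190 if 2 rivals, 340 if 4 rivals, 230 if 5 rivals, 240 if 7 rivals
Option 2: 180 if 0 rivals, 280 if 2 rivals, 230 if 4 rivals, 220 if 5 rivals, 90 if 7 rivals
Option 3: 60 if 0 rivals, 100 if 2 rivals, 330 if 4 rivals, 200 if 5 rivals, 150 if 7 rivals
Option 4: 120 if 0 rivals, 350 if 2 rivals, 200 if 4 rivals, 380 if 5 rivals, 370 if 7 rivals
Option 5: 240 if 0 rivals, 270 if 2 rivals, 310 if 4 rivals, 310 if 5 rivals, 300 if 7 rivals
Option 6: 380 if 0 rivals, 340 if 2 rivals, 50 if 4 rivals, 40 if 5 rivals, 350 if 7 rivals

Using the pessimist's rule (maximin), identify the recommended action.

Option 5

Row minima: Option 1=120, Option 2=90, Option 3=60, Option 4=120, Option 5=240, Option 6=40
Best worst-case = 240 → Option 5.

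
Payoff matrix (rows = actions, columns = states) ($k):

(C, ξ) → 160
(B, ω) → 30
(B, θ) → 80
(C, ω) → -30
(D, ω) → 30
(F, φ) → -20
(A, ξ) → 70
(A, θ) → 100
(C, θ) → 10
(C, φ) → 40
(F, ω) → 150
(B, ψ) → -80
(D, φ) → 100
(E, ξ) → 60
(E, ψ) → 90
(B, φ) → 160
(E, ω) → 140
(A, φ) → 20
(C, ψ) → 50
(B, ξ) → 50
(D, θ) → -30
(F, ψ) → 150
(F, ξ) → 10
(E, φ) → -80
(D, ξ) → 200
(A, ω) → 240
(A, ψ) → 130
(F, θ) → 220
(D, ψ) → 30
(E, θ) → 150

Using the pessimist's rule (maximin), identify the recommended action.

A

Row minima: A=20, B=-80, C=-30, D=-30, E=-80, F=-20
Best worst-case = 20 → A.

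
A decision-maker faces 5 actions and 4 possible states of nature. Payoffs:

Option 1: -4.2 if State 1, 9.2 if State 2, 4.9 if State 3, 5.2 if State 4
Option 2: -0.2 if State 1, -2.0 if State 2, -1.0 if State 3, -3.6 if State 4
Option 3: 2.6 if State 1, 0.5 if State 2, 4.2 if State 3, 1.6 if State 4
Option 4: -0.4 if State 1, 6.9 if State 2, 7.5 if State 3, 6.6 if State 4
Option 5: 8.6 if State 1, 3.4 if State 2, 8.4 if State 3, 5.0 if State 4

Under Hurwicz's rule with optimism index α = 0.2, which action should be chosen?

Option 5

Option 1: 0.2·9.2 + 0.8·(-4.2) = -1.52
Option 2: 0.2·(-0.2) + 0.8·(-3.6) = -2.92
Option 3: 0.2·4.2 + 0.8·0.5 = 1.24
Option 4: 0.2·7.5 + 0.8·(-0.4) = 1.18
Option 5: 0.2·8.6 + 0.8·3.4 = 4.44
Highest Hurwicz score = 4.44 → Option 5.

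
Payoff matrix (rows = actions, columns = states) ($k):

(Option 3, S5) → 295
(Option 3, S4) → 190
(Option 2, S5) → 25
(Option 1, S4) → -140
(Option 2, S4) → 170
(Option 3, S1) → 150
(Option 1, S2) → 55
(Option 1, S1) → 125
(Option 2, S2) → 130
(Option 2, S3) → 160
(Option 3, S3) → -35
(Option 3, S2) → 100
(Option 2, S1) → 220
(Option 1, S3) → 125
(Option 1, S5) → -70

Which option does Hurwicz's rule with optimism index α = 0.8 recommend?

Option 3

Option 1: 0.8·125 + 0.2·(-140) = 72
Option 2: 0.8·220 + 0.2·25 = 181
Option 3: 0.8·295 + 0.2·(-35) = 229
Highest Hurwicz score = 229 → Option 3.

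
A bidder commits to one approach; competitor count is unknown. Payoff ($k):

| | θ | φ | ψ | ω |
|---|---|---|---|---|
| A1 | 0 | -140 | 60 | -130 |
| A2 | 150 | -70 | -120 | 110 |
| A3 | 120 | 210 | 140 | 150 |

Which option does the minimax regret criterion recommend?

A3

Column bests: θ=150, φ=210, ψ=140, ω=150.
A1 regrets: 150, 350, 80, 280 → max 350
A2 regrets: 0, 280, 260, 40 → max 280
A3 regrets: 30, 0, 0, 0 → max 30
Smallest max regret = 30 → A3.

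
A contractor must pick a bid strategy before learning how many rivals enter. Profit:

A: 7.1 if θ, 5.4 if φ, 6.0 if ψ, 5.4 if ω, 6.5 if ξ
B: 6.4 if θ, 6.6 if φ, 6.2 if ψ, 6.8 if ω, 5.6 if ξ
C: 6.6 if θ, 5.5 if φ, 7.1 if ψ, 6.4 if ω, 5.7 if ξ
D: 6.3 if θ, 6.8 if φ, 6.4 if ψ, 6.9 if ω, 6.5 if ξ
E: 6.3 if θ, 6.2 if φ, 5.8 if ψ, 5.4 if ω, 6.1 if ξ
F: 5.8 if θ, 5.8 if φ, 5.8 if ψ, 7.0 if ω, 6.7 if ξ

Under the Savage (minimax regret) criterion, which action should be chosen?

D

Column bests: θ=7.1, φ=6.8, ψ=7.1, ω=7.0, ξ=6.7.
A regrets: 0.0, 1.4, 1.1, 1.6, 0.2 → max 1.6
B regrets: 0.7, 0.2, 0.9, 0.2, 1.1 → max 1.1
C regrets: 0.5, 1.3, 0.0, 0.6, 1.0 → max 1.3
D regrets: 0.8, 0.0, 0.7, 0.1, 0.2 → max 0.8
E regrets: 0.8, 0.6, 1.3, 1.6, 0.6 → max 1.6
F regrets: 1.3, 1.0, 1.3, 0.0, 0.0 → max 1.3
Smallest max regret = 0.8 → D.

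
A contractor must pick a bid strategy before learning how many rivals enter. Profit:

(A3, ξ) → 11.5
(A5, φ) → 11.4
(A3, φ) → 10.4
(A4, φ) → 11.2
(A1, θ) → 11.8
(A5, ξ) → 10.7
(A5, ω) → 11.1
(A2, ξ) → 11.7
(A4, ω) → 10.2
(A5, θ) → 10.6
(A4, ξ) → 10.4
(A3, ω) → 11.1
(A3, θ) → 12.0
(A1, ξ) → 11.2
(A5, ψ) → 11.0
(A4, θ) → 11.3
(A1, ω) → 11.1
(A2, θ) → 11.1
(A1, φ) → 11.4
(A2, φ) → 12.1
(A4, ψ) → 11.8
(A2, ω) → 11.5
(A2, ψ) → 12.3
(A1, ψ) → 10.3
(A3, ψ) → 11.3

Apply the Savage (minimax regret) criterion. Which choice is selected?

A2

Column bests: θ=12.0, φ=12.1, ψ=12.3, ω=11.5, ξ=11.7.
A1 regrets: 0.2, 0.7, 2.0, 0.4, 0.5 → max 2.0
A2 regrets: 0.9, 0.0, 0.0, 0.0, 0.0 → max 0.9
A3 regrets: 0.0, 1.7, 1.0, 0.4, 0.2 → max 1.7
A4 regrets: 0.7, 0.9, 0.5, 1.3, 1.3 → max 1.3
A5 regrets: 1.4, 0.7, 1.3, 0.4, 1.0 → max 1.4
Smallest max regret = 0.9 → A2.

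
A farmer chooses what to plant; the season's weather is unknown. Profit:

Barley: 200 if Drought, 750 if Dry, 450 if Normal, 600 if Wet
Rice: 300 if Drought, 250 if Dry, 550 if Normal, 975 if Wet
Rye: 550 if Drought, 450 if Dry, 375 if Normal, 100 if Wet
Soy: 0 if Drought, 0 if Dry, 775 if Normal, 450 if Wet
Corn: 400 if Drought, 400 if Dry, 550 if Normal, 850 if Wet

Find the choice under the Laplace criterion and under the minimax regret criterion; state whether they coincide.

Row averages: Barley=500, Rice=518.75, Rye=368.75, Soy=306.25, Corn=550
Highest average = 550 → Corn.
Column bests: Drought=550, Dry=750, Normal=775, Wet=975.
Barley regrets: 350, 0, 325, 375 → max 375
Rice regrets: 250, 500, 225, 0 → max 500
Rye regrets: 0, 300, 400, 875 → max 875
Soy regrets: 550, 750, 0, 525 → max 750
Corn regrets: 150, 350, 225, 125 → max 350
Smallest max regret = 350 → Corn.

laplace → Corn; minimax regret → Corn (agree)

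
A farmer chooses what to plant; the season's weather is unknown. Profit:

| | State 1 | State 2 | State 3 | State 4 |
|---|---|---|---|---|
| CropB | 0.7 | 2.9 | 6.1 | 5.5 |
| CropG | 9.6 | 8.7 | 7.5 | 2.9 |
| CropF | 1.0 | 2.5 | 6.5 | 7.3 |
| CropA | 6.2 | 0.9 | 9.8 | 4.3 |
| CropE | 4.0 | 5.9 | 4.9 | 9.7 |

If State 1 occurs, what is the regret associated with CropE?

Best payoff under State 1 is 9.6.
Regret = 9.6 − 4.0 = 5.6.

5.6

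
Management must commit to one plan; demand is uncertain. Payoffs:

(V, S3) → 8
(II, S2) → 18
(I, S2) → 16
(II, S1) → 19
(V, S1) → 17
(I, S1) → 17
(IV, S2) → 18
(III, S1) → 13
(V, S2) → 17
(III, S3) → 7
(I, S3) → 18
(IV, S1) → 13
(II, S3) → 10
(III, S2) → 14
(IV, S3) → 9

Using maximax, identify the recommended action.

II

Row maxima: I=18, II=19, III=14, IV=18, V=17
Best best-case = 19 → II.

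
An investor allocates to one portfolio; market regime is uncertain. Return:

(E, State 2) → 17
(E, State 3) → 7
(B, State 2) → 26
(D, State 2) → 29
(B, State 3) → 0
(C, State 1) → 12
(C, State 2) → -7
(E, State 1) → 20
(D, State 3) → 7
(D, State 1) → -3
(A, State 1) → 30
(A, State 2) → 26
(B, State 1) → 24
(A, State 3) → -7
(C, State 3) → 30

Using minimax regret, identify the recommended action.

Column bests: State 1=30, State 2=29, State 3=30.
A regrets: 0, 3, 37 → max 37
B regrets: 6, 3, 30 → max 30
C regrets: 18, 36, 0 → max 36
D regrets: 33, 0, 23 → max 33
E regrets: 10, 12, 23 → max 23
Smallest max regret = 23 → E.

E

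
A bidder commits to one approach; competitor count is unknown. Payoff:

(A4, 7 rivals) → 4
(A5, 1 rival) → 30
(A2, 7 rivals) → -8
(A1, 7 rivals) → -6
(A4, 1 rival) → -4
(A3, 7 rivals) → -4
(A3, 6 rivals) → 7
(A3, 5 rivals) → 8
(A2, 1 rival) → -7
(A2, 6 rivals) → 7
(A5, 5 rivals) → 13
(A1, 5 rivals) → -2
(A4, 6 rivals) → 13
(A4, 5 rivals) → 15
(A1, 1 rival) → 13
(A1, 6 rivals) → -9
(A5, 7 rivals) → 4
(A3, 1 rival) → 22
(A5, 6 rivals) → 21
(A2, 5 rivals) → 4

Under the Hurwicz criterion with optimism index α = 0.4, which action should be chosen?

A1: 0.4·13 + 0.6·(-9) = -0.2
A2: 0.4·7 + 0.6·(-8) = -2
A3: 0.4·22 + 0.6·(-4) = 6.4
A4: 0.4·15 + 0.6·(-4) = 3.6
A5: 0.4·30 + 0.6·4 = 14.4
Highest Hurwicz score = 14.4 → A5.

A5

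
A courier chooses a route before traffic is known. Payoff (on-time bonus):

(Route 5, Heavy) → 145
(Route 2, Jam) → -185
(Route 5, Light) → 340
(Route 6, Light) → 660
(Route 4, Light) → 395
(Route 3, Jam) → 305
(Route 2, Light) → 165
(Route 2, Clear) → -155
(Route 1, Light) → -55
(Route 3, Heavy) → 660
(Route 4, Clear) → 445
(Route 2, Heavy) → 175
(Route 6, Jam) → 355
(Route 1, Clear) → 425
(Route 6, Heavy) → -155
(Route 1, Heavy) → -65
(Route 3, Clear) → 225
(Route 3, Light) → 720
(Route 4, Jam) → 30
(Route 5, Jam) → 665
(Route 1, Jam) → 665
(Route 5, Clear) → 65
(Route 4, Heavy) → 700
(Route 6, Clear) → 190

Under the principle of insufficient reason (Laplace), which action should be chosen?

Row averages: Route 1=242.5, Route 2=0, Route 3=477.5, Route 4=392.5, Route 5=303.75, Route 6=262.5
Highest average = 477.5 → Route 3.

Route 3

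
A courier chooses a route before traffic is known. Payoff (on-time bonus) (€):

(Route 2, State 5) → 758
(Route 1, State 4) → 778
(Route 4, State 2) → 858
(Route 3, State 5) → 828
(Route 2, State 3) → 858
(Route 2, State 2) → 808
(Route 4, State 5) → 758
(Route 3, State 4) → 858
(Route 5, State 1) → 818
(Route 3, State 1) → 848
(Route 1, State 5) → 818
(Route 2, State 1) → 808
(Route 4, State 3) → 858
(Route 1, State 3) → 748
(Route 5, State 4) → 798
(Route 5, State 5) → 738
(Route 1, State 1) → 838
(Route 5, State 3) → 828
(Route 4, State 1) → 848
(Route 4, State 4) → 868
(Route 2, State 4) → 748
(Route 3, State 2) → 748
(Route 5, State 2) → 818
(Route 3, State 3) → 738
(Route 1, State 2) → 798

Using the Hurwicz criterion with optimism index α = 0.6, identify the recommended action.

Route 4

Route 1: 0.6·838 + 0.4·748 = 802
Route 2: 0.6·858 + 0.4·748 = 814
Route 3: 0.6·858 + 0.4·738 = 810
Route 4: 0.6·868 + 0.4·758 = 824
Route 5: 0.6·828 + 0.4·738 = 792
Highest Hurwicz score = 824 → Route 4.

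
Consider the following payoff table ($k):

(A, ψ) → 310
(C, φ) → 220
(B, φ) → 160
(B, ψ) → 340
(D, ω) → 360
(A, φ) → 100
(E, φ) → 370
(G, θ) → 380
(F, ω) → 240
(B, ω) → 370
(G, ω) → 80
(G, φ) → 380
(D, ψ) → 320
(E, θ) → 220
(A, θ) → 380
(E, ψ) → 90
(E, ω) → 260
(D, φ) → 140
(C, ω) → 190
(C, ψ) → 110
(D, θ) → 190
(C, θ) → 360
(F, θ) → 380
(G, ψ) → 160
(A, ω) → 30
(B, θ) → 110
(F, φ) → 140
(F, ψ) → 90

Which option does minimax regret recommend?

Column bests: θ=380, φ=380, ψ=340, ω=370.
A regrets: 0, 280, 30, 340 → max 340
B regrets: 270, 220, 0, 0 → max 270
C regrets: 20, 160, 230, 180 → max 230
D regrets: 190, 240, 20, 10 → max 240
E regrets: 160, 10, 250, 110 → max 250
F regrets: 0, 240, 250, 130 → max 250
G regrets: 0, 0, 180, 290 → max 290
Smallest max regret = 230 → C.

C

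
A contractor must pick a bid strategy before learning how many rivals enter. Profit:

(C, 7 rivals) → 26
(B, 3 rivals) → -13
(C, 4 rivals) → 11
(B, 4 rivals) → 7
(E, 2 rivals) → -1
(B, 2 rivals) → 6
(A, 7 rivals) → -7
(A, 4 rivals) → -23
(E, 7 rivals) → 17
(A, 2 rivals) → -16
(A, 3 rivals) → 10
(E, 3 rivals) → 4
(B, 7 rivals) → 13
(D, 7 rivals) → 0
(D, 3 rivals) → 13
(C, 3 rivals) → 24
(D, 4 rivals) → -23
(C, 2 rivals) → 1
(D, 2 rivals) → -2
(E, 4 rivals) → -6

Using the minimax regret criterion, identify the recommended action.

Column bests: 2 rivals=6, 3 rivals=24, 4 rivals=11, 7 rivals=26.
A regrets: 22, 14, 34, 33 → max 34
B regrets: 0, 37, 4, 13 → max 37
C regrets: 5, 0, 0, 0 → max 5
D regrets: 8, 11, 34, 26 → max 34
E regrets: 7, 20, 17, 9 → max 20
Smallest max regret = 5 → C.

C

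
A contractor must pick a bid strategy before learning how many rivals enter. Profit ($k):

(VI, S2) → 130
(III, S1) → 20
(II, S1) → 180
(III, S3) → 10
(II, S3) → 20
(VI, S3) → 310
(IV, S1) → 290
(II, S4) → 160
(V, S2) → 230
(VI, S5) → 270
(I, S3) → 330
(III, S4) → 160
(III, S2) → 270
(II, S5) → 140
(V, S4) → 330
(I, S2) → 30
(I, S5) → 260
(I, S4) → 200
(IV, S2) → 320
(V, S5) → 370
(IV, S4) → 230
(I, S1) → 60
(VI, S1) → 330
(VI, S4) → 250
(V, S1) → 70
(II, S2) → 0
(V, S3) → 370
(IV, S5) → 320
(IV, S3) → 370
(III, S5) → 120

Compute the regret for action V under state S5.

Best payoff under S5 is 370.
Regret = 370 − 370 = 0.

0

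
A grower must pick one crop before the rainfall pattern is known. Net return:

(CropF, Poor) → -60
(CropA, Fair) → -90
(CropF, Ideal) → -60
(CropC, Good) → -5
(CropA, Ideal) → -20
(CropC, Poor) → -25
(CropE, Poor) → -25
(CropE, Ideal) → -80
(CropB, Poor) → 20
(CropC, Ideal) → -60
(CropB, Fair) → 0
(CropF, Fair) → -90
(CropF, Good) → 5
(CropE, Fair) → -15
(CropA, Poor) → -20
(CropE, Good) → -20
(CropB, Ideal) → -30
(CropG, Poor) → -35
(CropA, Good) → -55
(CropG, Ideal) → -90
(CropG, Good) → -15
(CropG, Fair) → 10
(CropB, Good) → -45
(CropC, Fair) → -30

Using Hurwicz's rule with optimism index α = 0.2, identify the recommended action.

CropG: 0.2·10 + 0.8·(-90) = -70
CropB: 0.2·20 + 0.8·(-45) = -32
CropE: 0.2·(-15) + 0.8·(-80) = -67
CropC: 0.2·(-5) + 0.8·(-60) = -49
CropF: 0.2·5 + 0.8·(-90) = -71
CropA: 0.2·(-20) + 0.8·(-90) = -76
Highest Hurwicz score = -32 → CropB.

CropB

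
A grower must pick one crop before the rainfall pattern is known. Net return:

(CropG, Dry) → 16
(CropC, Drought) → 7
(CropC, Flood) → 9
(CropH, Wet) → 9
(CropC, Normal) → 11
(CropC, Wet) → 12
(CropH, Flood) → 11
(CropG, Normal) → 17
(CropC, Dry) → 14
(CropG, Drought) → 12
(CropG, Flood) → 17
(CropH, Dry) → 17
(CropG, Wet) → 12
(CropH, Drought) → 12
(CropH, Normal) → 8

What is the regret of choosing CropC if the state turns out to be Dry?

3

Best payoff under Dry is 17.
Regret = 17 − 14 = 3.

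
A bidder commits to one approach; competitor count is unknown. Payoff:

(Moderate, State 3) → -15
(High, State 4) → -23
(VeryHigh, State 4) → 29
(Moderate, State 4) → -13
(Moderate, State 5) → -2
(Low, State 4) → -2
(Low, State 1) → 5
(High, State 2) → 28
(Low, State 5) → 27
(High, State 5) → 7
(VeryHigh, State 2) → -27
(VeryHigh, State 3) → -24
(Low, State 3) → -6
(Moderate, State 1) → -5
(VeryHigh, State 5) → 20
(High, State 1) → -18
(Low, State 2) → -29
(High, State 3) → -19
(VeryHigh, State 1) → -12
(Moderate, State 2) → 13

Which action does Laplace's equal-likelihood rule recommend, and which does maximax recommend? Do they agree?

Row averages: Low=-1, Moderate=-4.4, High=-5, VeryHigh=-2.8
Highest average = -1 → Low.
Row maxima: Low=27, Moderate=13, High=28, VeryHigh=29
Best best-case = 29 → VeryHigh.

laplace → Low; maximax → VeryHigh (disagree)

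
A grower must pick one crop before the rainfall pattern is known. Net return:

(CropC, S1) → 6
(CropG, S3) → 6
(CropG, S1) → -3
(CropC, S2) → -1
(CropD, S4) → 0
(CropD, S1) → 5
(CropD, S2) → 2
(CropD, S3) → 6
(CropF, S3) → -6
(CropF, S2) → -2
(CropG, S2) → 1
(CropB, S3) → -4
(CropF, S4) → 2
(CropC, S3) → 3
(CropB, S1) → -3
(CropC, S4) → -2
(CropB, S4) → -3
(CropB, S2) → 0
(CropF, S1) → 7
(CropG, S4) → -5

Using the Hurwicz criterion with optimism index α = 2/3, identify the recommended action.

CropD

CropF: 2/3·7 + 1/3·(-6) = 8/3
CropC: 2/3·6 + 1/3·(-2) = 10/3
CropD: 2/3·6 + 1/3·0 = 4
CropB: 2/3·0 + 1/3·(-4) = -4/3
CropG: 2/3·6 + 1/3·(-5) = 7/3
Highest Hurwicz score = 4 → CropD.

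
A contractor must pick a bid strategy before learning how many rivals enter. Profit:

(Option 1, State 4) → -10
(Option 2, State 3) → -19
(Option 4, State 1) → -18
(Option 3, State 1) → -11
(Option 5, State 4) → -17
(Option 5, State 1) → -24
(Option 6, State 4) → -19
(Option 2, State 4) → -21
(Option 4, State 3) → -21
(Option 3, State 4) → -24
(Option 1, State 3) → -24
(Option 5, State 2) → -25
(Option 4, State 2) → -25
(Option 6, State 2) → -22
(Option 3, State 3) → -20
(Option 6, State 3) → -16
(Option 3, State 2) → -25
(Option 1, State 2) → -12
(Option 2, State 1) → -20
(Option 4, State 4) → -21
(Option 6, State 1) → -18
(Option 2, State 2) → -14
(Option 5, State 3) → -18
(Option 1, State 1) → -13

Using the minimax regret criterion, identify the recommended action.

Column bests: State 1=-11, State 2=-12, State 3=-16, State 4=-10.
Option 1 regrets: 2, 0, 8, 0 → max 8
Option 2 regrets: 9, 2, 3, 11 → max 11
Option 3 regrets: 0, 13, 4, 14 → max 14
Option 4 regrets: 7, 13, 5, 11 → max 13
Option 5 regrets: 13, 13, 2, 7 → max 13
Option 6 regrets: 7, 10, 0, 9 → max 10
Smallest max regret = 8 → Option 1.

Option 1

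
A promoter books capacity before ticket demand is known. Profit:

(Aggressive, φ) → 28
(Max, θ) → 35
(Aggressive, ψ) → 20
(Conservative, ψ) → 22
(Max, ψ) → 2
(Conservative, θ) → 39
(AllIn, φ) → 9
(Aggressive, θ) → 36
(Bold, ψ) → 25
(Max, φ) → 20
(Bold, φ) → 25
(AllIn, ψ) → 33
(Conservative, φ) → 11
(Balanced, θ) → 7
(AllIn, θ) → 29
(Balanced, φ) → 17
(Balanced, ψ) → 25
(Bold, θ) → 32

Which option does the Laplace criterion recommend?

Row averages: Conservative=24, Balanced=49/3, Aggressive=28, Bold=82/3, AllIn=71/3, Max=19
Highest average = 28 → Aggressive.

Aggressive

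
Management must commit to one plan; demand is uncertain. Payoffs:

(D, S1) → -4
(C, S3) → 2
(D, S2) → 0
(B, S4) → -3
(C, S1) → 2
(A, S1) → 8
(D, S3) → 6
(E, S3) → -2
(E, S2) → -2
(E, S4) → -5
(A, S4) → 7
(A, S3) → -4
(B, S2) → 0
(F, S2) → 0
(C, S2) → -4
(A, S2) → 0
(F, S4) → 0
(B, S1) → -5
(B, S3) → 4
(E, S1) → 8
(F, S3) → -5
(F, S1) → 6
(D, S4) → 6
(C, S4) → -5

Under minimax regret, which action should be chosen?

A

Column bests: S1=8, S2=0, S3=6, S4=7.
A regrets: 0, 0, 10, 0 → max 10
B regrets: 13, 0, 2, 10 → max 13
C regrets: 6, 4, 4, 12 → max 12
D regrets: 12, 0, 0, 1 → max 12
E regrets: 0, 2, 8, 12 → max 12
F regrets: 2, 0, 11, 7 → max 11
Smallest max regret = 10 → A.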